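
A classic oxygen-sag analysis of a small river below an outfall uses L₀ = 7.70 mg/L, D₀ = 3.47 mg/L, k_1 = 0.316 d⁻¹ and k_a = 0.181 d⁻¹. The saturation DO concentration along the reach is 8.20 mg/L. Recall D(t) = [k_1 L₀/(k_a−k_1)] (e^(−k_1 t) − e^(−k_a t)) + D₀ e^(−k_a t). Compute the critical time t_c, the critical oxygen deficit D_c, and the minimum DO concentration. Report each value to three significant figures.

At the critical point dD/dt = 0, so k_1 L₀ e^(−k_1 t) = k_a D. Substituting D(t) from the Streeter–Phelps equation and solving for t gives
t_c = ln[(k_a/k_1)(1 − D₀(k_a−k_1)/(k_1 L₀))] / (k_a−k_1).
Here k_a−k_1 = -0.1350 d⁻¹ and 1 − D₀(k_a−k_1)/(k_1 L₀) = 1 − 3.47×-0.1350/(0.316×7.70) = 1.193, so
t_c = ln(0.5728 × 1.193) / -0.1350 = -0.3812 / -0.1350 = 2.824 d.
L(t_c) = L₀ e^(−k_1 t_c) = 7.70 × 0.4097 = 3.155 mg/L, and at the critical point k_a D_c = k_1 L, so D_c = (0.316/0.181) × 3.155 = 5.508 mg/L.
Minimum DO = C_s − D_c = 8.20 − 5.508 = 2.692 mg/L.

t_c ≈ 2.82 d; D_c ≈ 5.51 mg/L; min DO ≈ 2.69 mg/L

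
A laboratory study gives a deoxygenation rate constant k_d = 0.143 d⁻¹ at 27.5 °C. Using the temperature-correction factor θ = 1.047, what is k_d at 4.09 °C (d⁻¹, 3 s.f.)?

k_d(T₂) = k_d(T₁) · θ^(T₂−T₁) = 0.143 × 1.047^(4.09−27.5)
= 0.143 × 1.047^-23.4 = 0.143 × 0.3412 = 0.04880 d⁻¹.

k_d ≈ 0.0488 d⁻¹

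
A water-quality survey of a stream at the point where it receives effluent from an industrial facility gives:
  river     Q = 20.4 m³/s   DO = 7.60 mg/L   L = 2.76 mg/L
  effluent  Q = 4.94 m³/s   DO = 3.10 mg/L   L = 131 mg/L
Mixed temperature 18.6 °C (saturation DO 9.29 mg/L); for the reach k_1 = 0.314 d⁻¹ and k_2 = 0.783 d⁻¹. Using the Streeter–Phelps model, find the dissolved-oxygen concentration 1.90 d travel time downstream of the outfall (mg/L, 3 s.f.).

DO ≈ 2.67 mg/L

Mixed DO = (20.4×7.60 + 4.94×3.10)/(20.4+4.94) = 170.4/25.34 = 6.723 mg/L.
Mixed L₀ = (20.4×2.76 + 4.94×131)/(25.34) = 703.4/25.34 = 27.76 mg/L.
Initial deficit D₀ = C_s − DO₀ = 9.29 − 6.723 = 2.567 mg/L.
D(1.90) = [0.314×27.76/(0.783−0.314)](e^(−0.314×1.90) − e^(−0.783×1.90)) + 2.567 e^(−0.783×1.90)
= 18.59 × (0.5507 − 0.2259) + 2.567 × 0.2259 = 6.616 mg/L.
DO = 9.29 − 6.616 = 2.674 mg/L.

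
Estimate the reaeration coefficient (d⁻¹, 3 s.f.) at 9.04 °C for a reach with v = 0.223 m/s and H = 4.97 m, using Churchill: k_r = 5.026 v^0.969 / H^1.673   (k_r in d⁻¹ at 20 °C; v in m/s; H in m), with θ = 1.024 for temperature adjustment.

k_r(20) = 5.026 × 0.223^0.969 / 4.97^1.673 = 5.026 × 0.2336 / 14.62 = 0.08030 d⁻¹.
k_r(9.04) = 0.08030 × 1.024^(9.04−20) = 0.08030 × 0.7711 = 0.06192 d⁻¹.

k_r ≈ 0.0619 d⁻¹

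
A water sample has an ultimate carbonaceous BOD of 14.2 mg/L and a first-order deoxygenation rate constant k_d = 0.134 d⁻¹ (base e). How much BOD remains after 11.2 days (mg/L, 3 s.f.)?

L ≈ 3.17 mg/L

L_t = L₀ e^(−k_d t) = 14.2 × e^(−0.134×11.2) = 14.2 × 0.2230 = 3.166 mg/L.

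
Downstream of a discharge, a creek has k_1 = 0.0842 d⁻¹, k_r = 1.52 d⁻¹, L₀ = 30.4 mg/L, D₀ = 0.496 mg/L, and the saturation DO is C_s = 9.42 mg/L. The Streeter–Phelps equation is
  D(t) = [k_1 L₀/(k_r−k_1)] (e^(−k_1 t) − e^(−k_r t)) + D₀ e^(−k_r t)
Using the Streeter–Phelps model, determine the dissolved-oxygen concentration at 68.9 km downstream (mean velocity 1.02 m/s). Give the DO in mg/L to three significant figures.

DO ≈ 8.14 mg/L

Travel time t = x/v = 68.9 km / (1.02 m/s) = 68900 m / 1.02 m/s = 67550 s = 0.7818 d.
k_1 L₀/(k_r−k_1) = 0.0842×30.4/(1.52−0.0842) = 2.560/1.436 = 1.783 mg/L.
e^(−k_1 t) = e^(−0.0842×0.7818) = 0.9363; e^(−k_r t) = e^(−1.52×0.7818) = 0.3047.
D = 1.783 × (0.9363 − 0.3047) + 0.496 × 0.3047 = 1.126 + 0.1511 = 1.277 mg/L.
DO = C_s − D = 9.42 − 1.277 = 8.143 mg/L.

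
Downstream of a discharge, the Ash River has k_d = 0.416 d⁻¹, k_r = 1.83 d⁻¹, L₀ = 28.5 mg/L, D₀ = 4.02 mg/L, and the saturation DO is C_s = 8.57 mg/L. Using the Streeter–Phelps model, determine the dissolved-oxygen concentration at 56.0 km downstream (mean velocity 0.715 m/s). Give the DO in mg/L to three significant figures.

DO ≈ 3.65 mg/L

Travel time t = x/v = 56.0 km / (0.715 m/s) = 56000 m / 0.715 m/s = 78320 s = 0.9065 d.
k_d L₀/(k_r−k_d) = 0.416×28.5/(1.83−0.416) = 11.86/1.414 = 8.385 mg/L.
e^(−k_d t) = e^(−0.416×0.9065) = 0.6858; e^(−k_r t) = e^(−1.83×0.9065) = 0.1903.
D = 8.385 × (0.6858 − 0.1903) + 4.02 × 0.1903 = 4.155 + 0.7652 = 4.920 mg/L.
DO = C_s − D = 8.57 − 4.920 = 3.650 mg/L.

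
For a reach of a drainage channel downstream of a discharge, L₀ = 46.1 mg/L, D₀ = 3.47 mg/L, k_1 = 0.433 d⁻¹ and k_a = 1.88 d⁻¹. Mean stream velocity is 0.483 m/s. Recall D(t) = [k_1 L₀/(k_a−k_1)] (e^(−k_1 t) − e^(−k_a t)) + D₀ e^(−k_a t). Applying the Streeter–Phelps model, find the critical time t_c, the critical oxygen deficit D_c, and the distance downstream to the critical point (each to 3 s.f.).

With k_a/k_1 = 4.342 and 1 − D₀(k_a−k_1)/(k_1 L₀) = 0.7485,
t_c = ln(4.342 × 0.7485) / (1.88 − 0.433) = ln(3.250) / 1.447 = 1.179/1.447 = 0.8145 d.
D_c = (k_1/k_a) L₀ e^(−k_1 t_c) = (0.433/1.88) × 46.1 × e^(−0.433×0.8145) = 0.2303 × 46.1 × 0.7028 = 7.462 mg/L.
x_c = v t_c = 0.483 m/s × 0.8145 d × 86400 s/d = 33990 m ≈ 34.0 km.

t_c ≈ 0.814 d; D_c ≈ 7.46 mg/L; x_c ≈ 34.0 km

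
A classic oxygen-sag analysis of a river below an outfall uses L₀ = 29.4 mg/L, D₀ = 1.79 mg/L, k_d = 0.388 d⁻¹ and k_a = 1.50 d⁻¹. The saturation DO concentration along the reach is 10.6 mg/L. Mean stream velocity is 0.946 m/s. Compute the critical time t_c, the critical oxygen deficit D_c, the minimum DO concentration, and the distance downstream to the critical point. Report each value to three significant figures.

t_c ≈ 1.04 d; D_c ≈ 5.07 mg/L; min DO ≈ 5.53 mg/L; x_c ≈ 85.3 km

At the critical point dD/dt = 0, so k_d L₀ e^(−k_d t) = k_a D. Substituting D(t) from the Streeter–Phelps equation and solving for t gives
t_c = ln[(k_a/k_d)(1 − D₀(k_a−k_d)/(k_d L₀))] / (k_a−k_d).
Here k_a−k_d = 1.112 d⁻¹ and 1 − D₀(k_a−k_d)/(k_d L₀) = 1 − 1.79×1.112/(0.388×29.4) = 0.8255, so
t_c = ln(3.866 × 0.8255) / 1.112 = 1.160 / 1.112 = 1.044 d.
D_c = (k_d/k_a) L₀ e^(−k_d t_c) = (0.388/1.50) × 29.4 × e^(−0.388×1.044) = 0.2587 × 29.4 × 0.6670 = 5.073 mg/L.
Minimum DO = C_s − D_c = 10.6 − 5.073 = 5.527 mg/L.
x_c = v t_c = 0.946 m/s × 1.044 d × 86400 s/d = 85300 m ≈ 85.3 km.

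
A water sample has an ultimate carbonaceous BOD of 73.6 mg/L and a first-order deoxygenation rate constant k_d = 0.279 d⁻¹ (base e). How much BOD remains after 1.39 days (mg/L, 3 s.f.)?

L ≈ 49.9 mg/L

L_t = L₀ e^(−k_d t) = 73.6 × e^(−0.279×1.39) = 73.6 × 0.6785 = 49.94 mg/L.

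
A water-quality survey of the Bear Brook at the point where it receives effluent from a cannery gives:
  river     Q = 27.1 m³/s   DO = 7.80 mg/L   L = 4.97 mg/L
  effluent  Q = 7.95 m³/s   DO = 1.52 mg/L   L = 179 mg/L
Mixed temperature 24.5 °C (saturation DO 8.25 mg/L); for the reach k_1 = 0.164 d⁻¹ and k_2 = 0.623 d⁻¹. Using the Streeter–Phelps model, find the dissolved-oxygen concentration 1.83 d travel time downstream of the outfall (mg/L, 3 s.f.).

Mixed DO = (27.1×7.80 + 7.95×1.52)/(27.1+7.95) = 223.5/35.05 = 6.376 mg/L.
Mixed L₀ = (27.1×4.97 + 7.95×179)/(35.05) = 1558/35.05 = 44.44 mg/L.
Initial deficit D₀ = C_s − DO₀ = 8.25 − 6.376 = 1.874 mg/L.
D(1.83) = [0.164×44.44/(0.623−0.164)](e^(−0.164×1.83) − e^(−0.623×1.83)) + 1.874 e^(−0.623×1.83)
= 15.88 × (0.7407 − 0.3198) + 1.874 × 0.3198 = 7.284 mg/L.
DO = 8.25 − 7.284 = 0.9663 mg/L.

DO ≈ 0.966 mg/L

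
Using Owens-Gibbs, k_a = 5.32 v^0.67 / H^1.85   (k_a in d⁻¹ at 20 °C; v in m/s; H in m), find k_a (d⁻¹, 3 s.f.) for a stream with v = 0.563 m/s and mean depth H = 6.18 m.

k_a ≈ 0.125 d⁻¹

k_a = 5.32 × 0.563^0.67 / 6.18^1.85 = 5.32 × 0.6805 / 29.06 = 0.1246 d⁻¹.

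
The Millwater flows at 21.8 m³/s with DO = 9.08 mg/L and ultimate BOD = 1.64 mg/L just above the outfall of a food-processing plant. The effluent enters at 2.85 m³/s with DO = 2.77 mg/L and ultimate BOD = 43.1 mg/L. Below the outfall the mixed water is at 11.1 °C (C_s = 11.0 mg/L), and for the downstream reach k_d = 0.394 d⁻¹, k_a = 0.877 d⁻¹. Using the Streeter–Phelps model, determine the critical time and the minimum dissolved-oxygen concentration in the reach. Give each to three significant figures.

Mixed DO = (21.8×9.08 + 2.85×2.77)/(21.8+2.85) = 205.8/24.65 = 8.350 mg/L.
Mixed L₀ = (21.8×1.64 + 2.85×43.1)/(24.65) = 158.6/24.65 = 6.434 mg/L.
Initial deficit D₀ = C_s − DO₀ = 11.0 − 8.350 = 2.650 mg/L.
t_c = (1/0.4830) ln[(0.877/0.394)(1 − 2.650×0.4830/(0.394×6.434))] = 2.070 × ln(1.102) = 0.2013 d.
D_c = (0.394/0.877) × 6.434 × e^(−0.394×0.2013) = 0.4493 × 6.434 × 0.9237 = 2.670 mg/L.
Minimum DO = 11.0 − 2.670 = 8.330 mg/L.

t_c ≈ 0.201 d; minimum DO ≈ 8.33 mg/L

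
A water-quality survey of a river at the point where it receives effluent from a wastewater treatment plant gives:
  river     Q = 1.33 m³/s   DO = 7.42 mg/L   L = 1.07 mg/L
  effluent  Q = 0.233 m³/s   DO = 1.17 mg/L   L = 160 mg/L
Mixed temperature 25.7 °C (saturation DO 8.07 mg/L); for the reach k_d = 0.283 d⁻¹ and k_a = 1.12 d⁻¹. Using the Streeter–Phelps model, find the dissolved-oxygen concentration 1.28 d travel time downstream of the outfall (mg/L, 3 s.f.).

Mixed DO = (1.33×7.42 + 0.233×1.17)/(1.33+0.233) = 10.14/1.563 = 6.488 mg/L.
Mixed L₀ = (1.33×1.07 + 0.233×160)/(1.563) = 38.70/1.563 = 24.76 mg/L.
Initial deficit D₀ = C_s − DO₀ = 8.07 − 6.488 = 1.582 mg/L.
D(1.28) = [0.283×24.76/(1.12−0.283)](e^(−0.283×1.28) − e^(−1.12×1.28)) + 1.582 e^(−1.12×1.28)
= 8.372 × (0.6961 − 0.2384) + 1.582 × 0.2384 = 4.209 mg/L.
DO = 8.07 − 4.209 = 3.861 mg/L.

DO ≈ 3.86 mg/L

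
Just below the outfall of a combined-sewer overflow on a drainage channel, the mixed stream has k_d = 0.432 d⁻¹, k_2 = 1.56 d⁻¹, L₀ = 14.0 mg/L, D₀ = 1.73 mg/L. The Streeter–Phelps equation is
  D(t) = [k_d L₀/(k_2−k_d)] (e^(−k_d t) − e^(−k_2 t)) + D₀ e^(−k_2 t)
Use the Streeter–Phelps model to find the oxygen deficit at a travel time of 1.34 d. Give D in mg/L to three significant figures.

k_d L₀/(k_2−k_d) = 0.432×14.0/(1.56−0.432) = 6.048/1.128 = 5.362 mg/L.
e^(−k_d t) = e^(−0.432×1.340) = 0.5605; e^(−k_2 t) = e^(−1.56×1.340) = 0.1236.
D = 5.362 × (0.5605 − 0.1236) + 1.73 × 0.1236 = 2.342 + 0.2139 = 2.556 mg/L.

D ≈ 2.56 mg/L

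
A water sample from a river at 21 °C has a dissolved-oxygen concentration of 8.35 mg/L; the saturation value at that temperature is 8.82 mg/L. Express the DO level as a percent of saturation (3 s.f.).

94.7 % saturation

% saturation = C/C_s × 100 = 8.35/8.82 × 100 = 94.7 %.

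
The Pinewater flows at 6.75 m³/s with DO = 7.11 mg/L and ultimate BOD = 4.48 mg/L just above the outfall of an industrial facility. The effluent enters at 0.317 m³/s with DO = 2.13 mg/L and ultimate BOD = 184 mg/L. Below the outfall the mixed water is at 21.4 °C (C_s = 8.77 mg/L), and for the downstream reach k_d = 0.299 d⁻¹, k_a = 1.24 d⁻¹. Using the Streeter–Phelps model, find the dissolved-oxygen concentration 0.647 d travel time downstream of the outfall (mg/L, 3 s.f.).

Mixed DO = (6.75×7.11 + 0.317×2.13)/(6.75+0.317) = 48.67/7.067 = 6.887 mg/L.
Mixed L₀ = (6.75×4.48 + 0.317×184)/(7.067) = 88.57/7.067 = 12.53 mg/L.
Initial deficit D₀ = C_s − DO₀ = 8.77 − 6.887 = 1.883 mg/L.
D(0.647) = [0.299×12.53/(1.24−0.299)](e^(−0.299×0.647) − e^(−1.24×0.647)) + 1.883 e^(−1.24×0.647)
= 3.982 × (0.8241 − 0.4483) + 1.883 × 0.4483 = 2.341 mg/L.
DO = 8.77 − 2.341 = 6.429 mg/L.

DO ≈ 6.43 mg/L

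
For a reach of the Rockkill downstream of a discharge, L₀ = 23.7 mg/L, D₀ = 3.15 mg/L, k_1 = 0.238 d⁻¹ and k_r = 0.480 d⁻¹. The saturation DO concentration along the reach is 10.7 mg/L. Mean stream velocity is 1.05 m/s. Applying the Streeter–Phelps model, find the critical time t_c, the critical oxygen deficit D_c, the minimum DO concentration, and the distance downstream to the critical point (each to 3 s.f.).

With k_r/k_1 = 2.017 and 1 − D₀(k_r−k_1)/(k_1 L₀) = 0.8649,
t_c = ln(2.017 × 0.8649) / (0.480 − 0.238) = ln(1.744) / 0.2420 = 0.5563/0.2420 = 2.299 d.
L(t_c) = L₀ e^(−k_1 t_c) = 23.7 × 0.5786 = 13.71 mg/L, and at the critical point k_r D_c = k_1 L, so D_c = (0.238/0.480) × 13.71 = 6.799 mg/L.
Minimum DO = C_s − D_c = 10.7 − 6.799 = 3.901 mg/L.
x_c = v t_c = 1.05 m/s × 2.299 d × 86400 s/d = 208600 m ≈ 209 km.

t_c ≈ 2.30 d; D_c ≈ 6.80 mg/L; min DO ≈ 3.90 mg/L; x_c ≈ 209 km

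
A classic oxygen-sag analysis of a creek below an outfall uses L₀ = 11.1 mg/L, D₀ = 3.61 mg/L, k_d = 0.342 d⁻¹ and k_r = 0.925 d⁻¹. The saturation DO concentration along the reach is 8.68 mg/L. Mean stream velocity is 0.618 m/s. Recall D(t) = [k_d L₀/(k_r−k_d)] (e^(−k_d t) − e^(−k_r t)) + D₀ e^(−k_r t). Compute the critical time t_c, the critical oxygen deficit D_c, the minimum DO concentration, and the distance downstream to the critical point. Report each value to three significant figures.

t_c ≈ 0.320 d; D_c ≈ 3.68 mg/L; min DO ≈ 5.00 mg/L; x_c ≈ 17.1 km

With k_r/k_d = 2.705 and 1 − D₀(k_r−k_d)/(k_d L₀) = 0.4456,
t_c = ln(2.705 × 0.4456) / (0.925 − 0.342) = ln(1.205) / 0.5830 = 0.1866/0.5830 = 0.3201 d.
L(t_c) = L₀ e^(−k_d t_c) = 11.1 × 0.8963 = 9.949 mg/L, and at the critical point k_r D_c = k_d L, so D_c = (0.342/0.925) × 9.949 = 3.678 mg/L.
Minimum DO = C_s − D_c = 8.68 − 3.678 = 5.002 mg/L.
x_c = v t_c = 0.618 m/s × 0.3201 d × 86400 s/d = 17090 m ≈ 17.1 km.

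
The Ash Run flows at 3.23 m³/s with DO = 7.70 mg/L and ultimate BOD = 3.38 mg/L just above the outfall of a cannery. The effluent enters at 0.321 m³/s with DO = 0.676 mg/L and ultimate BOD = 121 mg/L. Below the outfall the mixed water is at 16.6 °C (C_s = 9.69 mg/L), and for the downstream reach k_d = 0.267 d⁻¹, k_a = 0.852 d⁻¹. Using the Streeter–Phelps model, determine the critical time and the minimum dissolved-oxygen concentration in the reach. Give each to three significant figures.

Mixed DO = (3.23×7.70 + 0.321×0.676)/(3.23+0.321) = 25.09/3.551 = 7.065 mg/L.
Mixed L₀ = (3.23×3.38 + 0.321×121)/(3.551) = 49.76/3.551 = 14.01 mg/L.
Initial deficit D₀ = C_s − DO₀ = 9.69 − 7.065 = 2.625 mg/L.
t_c = (1/0.5850) ln[(0.852/0.267)(1 − 2.625×0.5850/(0.267×14.01))] = 1.709 × ln(1.881) = 1.080 d.
D_c = (0.267/0.852) × 14.01 × e^(−0.267×1.080) = 0.3134 × 14.01 × 0.7494 = 3.291 mg/L.
Minimum DO = 9.69 − 3.291 = 6.399 mg/L.

t_c ≈ 1.08 d; minimum DO ≈ 6.40 mg/L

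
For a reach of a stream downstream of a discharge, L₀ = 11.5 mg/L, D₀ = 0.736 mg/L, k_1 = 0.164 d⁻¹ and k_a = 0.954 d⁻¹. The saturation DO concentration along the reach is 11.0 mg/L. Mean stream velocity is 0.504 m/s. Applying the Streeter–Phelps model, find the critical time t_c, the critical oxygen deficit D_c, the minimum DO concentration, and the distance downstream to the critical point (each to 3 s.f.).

At the critical point dD/dt = 0, so k_1 L₀ e^(−k_1 t) = k_a D. Substituting D(t) from the Streeter–Phelps equation and solving for t gives
t_c = ln[(k_a/k_1)(1 − D₀(k_a−k_1)/(k_1 L₀))] / (k_a−k_1).
Here k_a−k_1 = 0.7900 d⁻¹ and 1 − D₀(k_a−k_1)/(k_1 L₀) = 1 − 0.736×0.7900/(0.164×11.5) = 0.6917, so
t_c = ln(5.817 × 0.6917) / 0.7900 = 1.392 / 0.7900 = 1.762 d.
D_c = (k_1/k_a) L₀ e^(−k_1 t_c) = (0.164/0.954) × 11.5 × e^(−0.164×1.762) = 0.1719 × 11.5 × 0.7490 = 1.481 mg/L.
Minimum DO = C_s − D_c = 11.0 − 1.481 = 9.519 mg/L.
x_c = v t_c = 0.504 m/s × 1.762 d × 86400 s/d = 76740 m ≈ 76.7 km.

t_c ≈ 1.76 d; D_c ≈ 1.48 mg/L; min DO ≈ 9.52 mg/L; x_c ≈ 76.7 km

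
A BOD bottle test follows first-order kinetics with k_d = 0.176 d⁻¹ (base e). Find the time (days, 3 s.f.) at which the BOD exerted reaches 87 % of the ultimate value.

y/L₀ = 1 − e^(−k_d t) = 0.87 ⇒ e^(−k_d t) = 0.130
t = −ln(0.130) / 0.176 = 2.040 / 0.176 = 11.59 d.

t ≈ 11.6 d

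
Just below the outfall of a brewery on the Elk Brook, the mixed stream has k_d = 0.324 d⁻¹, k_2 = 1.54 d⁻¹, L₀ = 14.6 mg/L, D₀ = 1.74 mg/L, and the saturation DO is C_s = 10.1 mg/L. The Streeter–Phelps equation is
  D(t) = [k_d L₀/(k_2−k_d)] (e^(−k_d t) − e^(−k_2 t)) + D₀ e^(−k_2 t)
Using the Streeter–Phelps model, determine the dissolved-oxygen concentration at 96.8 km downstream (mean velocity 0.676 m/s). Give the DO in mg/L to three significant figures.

Travel time t = x/v = 96.8 km / (0.676 m/s) = 96800 m / 0.676 m/s = 143200 s = 1.657 d.
k_d L₀/(k_2−k_d) = 0.324×14.6/(1.54−0.324) = 4.730/1.216 = 3.890 mg/L.
e^(−k_d t) = e^(−0.324×1.657) = 0.5845; e^(−k_2 t) = e^(−1.54×1.657) = 0.07790.
D = 3.890 × (0.5845 − 0.07790) + 1.74 × 0.07790 = 1.971 + 0.1355 = 2.106 mg/L.
DO = C_s − D = 10.1 − 2.106 = 7.994 mg/L.

DO ≈ 7.99 mg/L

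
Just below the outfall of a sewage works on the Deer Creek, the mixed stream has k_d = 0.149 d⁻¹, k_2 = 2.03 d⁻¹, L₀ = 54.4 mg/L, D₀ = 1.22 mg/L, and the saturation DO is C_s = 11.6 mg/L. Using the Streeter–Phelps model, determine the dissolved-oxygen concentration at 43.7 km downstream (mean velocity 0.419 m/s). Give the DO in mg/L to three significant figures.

Travel time t = x/v = 43.7 km / (0.419 m/s) = 43700 m / 0.419 m/s = 104300 s = 1.207 d.
k_d L₀/(k_2−k_d) = 0.149×54.4/(2.03−0.149) = 8.106/1.881 = 4.309 mg/L.
e^(−k_d t) = e^(−0.149×1.207) = 0.8354; e^(−k_2 t) = e^(−2.03×1.207) = 0.08625.
D = 4.309 × (0.8354 − 0.08625) + 1.22 × 0.08625 = 3.228 + 0.1052 = 3.333 mg/L.
DO = C_s − D = 11.6 − 3.333 = 8.267 mg/L.

DO ≈ 8.27 mg/L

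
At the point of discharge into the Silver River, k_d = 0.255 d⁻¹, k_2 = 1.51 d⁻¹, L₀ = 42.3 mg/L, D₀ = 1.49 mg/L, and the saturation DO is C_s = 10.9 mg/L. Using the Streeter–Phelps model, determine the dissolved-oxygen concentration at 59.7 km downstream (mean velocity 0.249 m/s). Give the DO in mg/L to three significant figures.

DO ≈ 6.77 mg/L

Travel time t = x/v = 59.7 km / (0.249 m/s) = 59700 m / 0.249 m/s = 239800 s = 2.775 d.
k_d L₀/(k_2−k_d) = 0.255×42.3/(1.51−0.255) = 10.79/1.255 = 8.595 mg/L.
e^(−k_d t) = e^(−0.255×2.775) = 0.4928; e^(−k_2 t) = e^(−1.51×2.775) = 0.01514.
D = 8.595 × (0.4928 − 0.01514) + 1.49 × 0.01514 = 4.106 + 0.02256 = 4.128 mg/L.
DO = C_s − D = 10.9 − 4.128 = 6.772 mg/L.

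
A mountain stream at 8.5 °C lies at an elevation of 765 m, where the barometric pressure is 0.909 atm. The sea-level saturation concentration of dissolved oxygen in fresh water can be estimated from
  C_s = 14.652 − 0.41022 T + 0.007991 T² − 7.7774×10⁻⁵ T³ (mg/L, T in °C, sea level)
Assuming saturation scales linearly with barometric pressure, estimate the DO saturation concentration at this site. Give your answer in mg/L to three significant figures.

C_s ≈ 10.6 mg/L

At sea level: C_s = 14.652 − 0.41022×8.5 + 0.007991×8.5² − 7.7774×10⁻⁵×8.5³ = 11.69 mg/L.
Pressure correction: C_s' = 11.69 × 0.909 = 10.63 mg/L.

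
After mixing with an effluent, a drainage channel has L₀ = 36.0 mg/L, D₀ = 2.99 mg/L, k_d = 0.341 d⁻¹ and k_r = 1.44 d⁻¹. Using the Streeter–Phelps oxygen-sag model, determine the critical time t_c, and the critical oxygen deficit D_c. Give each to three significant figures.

t_c ≈ 1.03 d; D_c ≈ 6.01 mg/L

t_c = [1/(k_r−k_d)] ln[(k_r/k_d)(1 − D₀(k_r−k_d)/(k_d L₀))]
= [1/(1.44−0.341)] ln[(1.44/0.341)(1 − 2.99×1.099/(0.341×36.0))]
= (1/1.099) ln[4.223 × 0.7323] = 0.9099 × ln(3.093) = 0.9099 × 1.129 = 1.027 d.
D_c = (k_d/k_r) L₀ e^(−k_d t_c) = (0.341/1.44) × 36.0 × e^(−0.341×1.027) = 0.2368 × 36.0 × 0.7045 = 6.006 mg/L.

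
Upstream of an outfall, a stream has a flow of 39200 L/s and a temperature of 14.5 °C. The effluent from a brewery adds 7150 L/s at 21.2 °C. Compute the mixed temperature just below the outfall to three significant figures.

Flow-weighted mixing: C = (Q_r C_r + Q_w C_w)/(Q_r + Q_w)
= (39200×14.5 + 7150×21.2)/(39200 + 7150) = 720000/46350 = 15.53 °C.

15.5 °C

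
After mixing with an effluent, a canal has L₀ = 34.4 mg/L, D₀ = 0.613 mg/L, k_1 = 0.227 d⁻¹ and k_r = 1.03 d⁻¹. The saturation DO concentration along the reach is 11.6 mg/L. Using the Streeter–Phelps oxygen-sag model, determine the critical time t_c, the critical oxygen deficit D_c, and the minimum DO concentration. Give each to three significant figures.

At the critical point dD/dt = 0, so k_1 L₀ e^(−k_1 t) = k_r D. Substituting D(t) from the Streeter–Phelps equation and solving for t gives
t_c = ln[(k_r/k_1)(1 − D₀(k_r−k_1)/(k_1 L₀))] / (k_r−k_1).
Here k_r−k_1 = 0.8030 d⁻¹ and 1 − D₀(k_r−k_1)/(k_1 L₀) = 1 − 0.613×0.8030/(0.227×34.4) = 0.9370, so
t_c = ln(4.537 × 0.9370) / 0.8030 = 1.447 / 0.8030 = 1.802 d.
D_c = (k_1/k_r) L₀ e^(−k_1 t_c) = (0.227/1.03) × 34.4 × e^(−0.227×1.802) = 0.2204 × 34.4 × 0.6642 = 5.036 mg/L.
Minimum DO = C_s − D_c = 11.6 − 5.036 = 6.564 mg/L.

t_c ≈ 1.80 d; D_c ≈ 5.04 mg/L; min DO ≈ 6.56 mg/L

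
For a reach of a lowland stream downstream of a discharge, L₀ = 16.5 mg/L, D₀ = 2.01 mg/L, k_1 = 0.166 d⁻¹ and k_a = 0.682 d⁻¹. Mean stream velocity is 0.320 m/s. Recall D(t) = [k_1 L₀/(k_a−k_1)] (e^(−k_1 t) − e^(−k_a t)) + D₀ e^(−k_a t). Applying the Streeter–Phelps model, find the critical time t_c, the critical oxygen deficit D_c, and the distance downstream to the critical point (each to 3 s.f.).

t_c ≈ 1.82 d; D_c ≈ 2.97 mg/L; x_c ≈ 50.2 km

With k_a/k_1 = 4.108 and 1 − D₀(k_a−k_1)/(k_1 L₀) = 0.6213,
t_c = ln(4.108 × 0.6213) / (0.682 − 0.166) = ln(2.553) / 0.5160 = 0.9372/0.5160 = 1.816 d.
D_c = (k_1/k_a) L₀ e^(−k_1 t_c) = (0.166/0.682) × 16.5 × e^(−0.166×1.816) = 0.2434 × 16.5 × 0.7397 = 2.971 mg/L.
x_c = v t_c = 0.320 m/s × 1.816 d × 86400 s/d = 50210 m ≈ 50.2 km.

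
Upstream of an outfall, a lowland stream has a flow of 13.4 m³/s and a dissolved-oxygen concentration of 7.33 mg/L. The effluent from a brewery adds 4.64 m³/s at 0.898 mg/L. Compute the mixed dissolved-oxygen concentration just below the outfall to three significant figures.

Flow-weighted mixing: C = (Q_r C_r + Q_w C_w)/(Q_r + Q_w)
= (13.4×7.33 + 4.64×0.898)/(13.4 + 4.64) = 102.4/18.04 = 5.676 mg/L.

5.68 mg/L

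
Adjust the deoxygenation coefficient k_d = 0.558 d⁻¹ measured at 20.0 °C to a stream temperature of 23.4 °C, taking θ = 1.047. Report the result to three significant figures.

k_d ≈ 0.652 d⁻¹

k_d(T₂) = k_d(T₁) · θ^(T₂−T₁) = 0.558 × 1.047^(23.4−20.0)
= 0.558 × 1.047^3.40 = 0.558 × 1.169 = 0.6523 d⁻¹.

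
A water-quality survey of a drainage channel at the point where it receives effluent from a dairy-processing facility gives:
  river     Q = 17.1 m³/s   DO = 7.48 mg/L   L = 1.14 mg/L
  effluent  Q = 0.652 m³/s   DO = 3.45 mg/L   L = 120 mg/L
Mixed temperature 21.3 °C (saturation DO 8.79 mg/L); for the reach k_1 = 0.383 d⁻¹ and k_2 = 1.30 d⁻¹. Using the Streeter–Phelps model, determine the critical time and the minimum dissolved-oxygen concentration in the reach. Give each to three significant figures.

t_c ≈ 0.236 d; minimum DO ≈ 7.31 mg/L

Mixed DO = (17.1×7.48 + 0.652×3.45)/(17.1+0.652) = 130.2/17.75 = 7.332 mg/L.
Mixed L₀ = (17.1×1.14 + 0.652×120)/(17.75) = 97.73/17.75 = 5.506 mg/L.
Initial deficit D₀ = C_s − DO₀ = 8.79 − 7.332 = 1.458 mg/L.
t_c = (1/0.9170) ln[(1.30/0.383)(1 − 1.458×0.9170/(0.383×5.506))] = 1.091 × ln(1.242) = 0.2364 d.
D_c = (0.383/1.30) × 5.506 × e^(−0.383×0.2364) = 0.2946 × 5.506 × 0.9134 = 1.482 mg/L.
Minimum DO = 8.79 − 1.482 = 7.308 mg/L.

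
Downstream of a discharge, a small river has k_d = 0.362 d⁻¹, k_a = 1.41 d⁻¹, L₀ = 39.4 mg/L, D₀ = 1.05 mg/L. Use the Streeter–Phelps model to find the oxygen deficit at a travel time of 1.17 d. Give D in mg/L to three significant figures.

D ≈ 6.50 mg/L

k_d L₀/(k_a−k_d) = 0.362×39.4/(1.41−0.362) = 14.26/1.048 = 13.61 mg/L.
e^(−k_d t) = e^(−0.362×1.170) = 0.6547; e^(−k_a t) = e^(−1.41×1.170) = 0.1921.
D = 13.61 × (0.6547 − 0.1921) + 1.05 × 0.1921 = 6.296 + 0.2017 = 6.498 mg/L.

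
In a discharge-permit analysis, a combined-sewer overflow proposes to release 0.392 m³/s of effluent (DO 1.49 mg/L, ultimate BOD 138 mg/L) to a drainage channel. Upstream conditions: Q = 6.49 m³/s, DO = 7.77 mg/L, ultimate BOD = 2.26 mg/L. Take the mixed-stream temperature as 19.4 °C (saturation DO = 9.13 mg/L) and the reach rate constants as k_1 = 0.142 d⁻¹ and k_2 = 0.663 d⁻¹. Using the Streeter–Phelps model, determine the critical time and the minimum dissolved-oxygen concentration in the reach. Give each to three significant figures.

Mixed DO = (6.49×7.77 + 0.392×1.49)/(6.49+0.392) = 51.01/6.882 = 7.412 mg/L.
Mixed L₀ = (6.49×2.26 + 0.392×138)/(6.882) = 68.76/6.882 = 9.992 mg/L.
Initial deficit D₀ = C_s − DO₀ = 9.13 − 7.412 = 1.718 mg/L.
t_c = (1/0.5210) ln[(0.663/0.142)(1 − 1.718×0.5210/(0.142×9.992))] = 1.919 × ln(1.724) = 1.045 d.
D_c = (0.142/0.663) × 9.992 × e^(−0.142×1.045) = 0.2142 × 9.992 × 0.8620 = 1.845 mg/L.
Minimum DO = 9.13 − 1.845 = 7.285 mg/L.

t_c ≈ 1.05 d; minimum DO ≈ 7.29 mg/L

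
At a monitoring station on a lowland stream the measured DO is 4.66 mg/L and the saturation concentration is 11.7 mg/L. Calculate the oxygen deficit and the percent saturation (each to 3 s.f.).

D = C_s − C = 11.7 − 4.66 = 7.04 mg/L.
% saturation = 4.66/11.7 × 100 = 39.8 %.

D ≈ 7.04 mg/L; 39.8 % saturation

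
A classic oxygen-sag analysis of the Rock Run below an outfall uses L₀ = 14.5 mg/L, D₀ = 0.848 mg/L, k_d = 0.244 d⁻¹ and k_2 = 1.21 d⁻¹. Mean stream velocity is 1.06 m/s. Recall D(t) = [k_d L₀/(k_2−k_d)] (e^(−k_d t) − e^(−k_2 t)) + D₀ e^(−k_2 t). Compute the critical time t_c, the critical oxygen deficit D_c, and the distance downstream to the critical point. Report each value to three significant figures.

At the critical point dD/dt = 0, so k_d L₀ e^(−k_d t) = k_2 D. Substituting D(t) from the Streeter–Phelps equation and solving for t gives
t_c = ln[(k_2/k_d)(1 − D₀(k_2−k_d)/(k_d L₀))] / (k_2−k_d).
Here k_2−k_d = 0.9660 d⁻¹ and 1 − D₀(k_2−k_d)/(k_d L₀) = 1 − 0.848×0.9660/(0.244×14.5) = 0.7685, so
t_c = ln(4.959 × 0.7685) / 0.9660 = 1.338 / 0.9660 = 1.385 d.
D_c = (k_d/k_2) L₀ e^(−k_d t_c) = (0.244/1.21) × 14.5 × e^(−0.244×1.385) = 0.2017 × 14.5 × 0.7132 = 2.086 mg/L.
x_c = v t_c = 1.06 m/s × 1.385 d × 86400 s/d = 126800 m ≈ 127 km.

t_c ≈ 1.38 d; D_c ≈ 2.09 mg/L; x_c ≈ 127 km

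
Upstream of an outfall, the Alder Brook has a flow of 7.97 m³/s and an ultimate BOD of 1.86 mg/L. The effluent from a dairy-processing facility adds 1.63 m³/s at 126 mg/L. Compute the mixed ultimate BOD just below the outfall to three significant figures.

22.9 mg/L

Flow-weighted mixing: C = (Q_r C_r + Q_w C_w)/(Q_r + Q_w)
= (7.97×1.86 + 1.63×126)/(7.97 + 1.63) = 220.2/9.600 = 22.94 mg/L.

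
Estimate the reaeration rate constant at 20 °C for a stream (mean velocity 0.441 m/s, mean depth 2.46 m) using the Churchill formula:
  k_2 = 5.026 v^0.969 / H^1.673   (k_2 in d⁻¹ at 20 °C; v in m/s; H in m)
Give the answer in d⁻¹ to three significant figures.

k_2 = 5.026 × 0.441^0.969 / 2.46^1.673 = 5.026 × 0.4523 / 4.509 = 0.5043 d⁻¹.

k_2 ≈ 0.504 d⁻¹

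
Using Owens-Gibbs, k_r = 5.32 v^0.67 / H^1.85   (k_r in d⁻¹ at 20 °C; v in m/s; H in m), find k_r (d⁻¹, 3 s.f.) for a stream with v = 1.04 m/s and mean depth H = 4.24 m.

k_r = 5.32 × 1.04^0.67 / 4.24^1.85 = 5.32 × 1.027 / 14.48 = 0.3773 d⁻¹.

k_r ≈ 0.377 d⁻¹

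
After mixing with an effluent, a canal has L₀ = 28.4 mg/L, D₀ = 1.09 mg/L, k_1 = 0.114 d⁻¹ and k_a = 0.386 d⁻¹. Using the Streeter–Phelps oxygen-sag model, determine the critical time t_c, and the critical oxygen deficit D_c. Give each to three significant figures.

With k_a/k_1 = 3.386 and 1 − D₀(k_a−k_1)/(k_1 L₀) = 0.9084,
t_c = ln(3.386 × 0.9084) / (0.386 − 0.114) = ln(3.076) / 0.2720 = 1.124/0.2720 = 4.131 d.
L(t_c) = L₀ e^(−k_1 t_c) = 28.4 × 0.6244 = 17.73 mg/L, and at the critical point k_a D_c = k_1 L, so D_c = (0.114/0.386) × 17.73 = 5.237 mg/L.

t_c ≈ 4.13 d; D_c ≈ 5.24 mg/L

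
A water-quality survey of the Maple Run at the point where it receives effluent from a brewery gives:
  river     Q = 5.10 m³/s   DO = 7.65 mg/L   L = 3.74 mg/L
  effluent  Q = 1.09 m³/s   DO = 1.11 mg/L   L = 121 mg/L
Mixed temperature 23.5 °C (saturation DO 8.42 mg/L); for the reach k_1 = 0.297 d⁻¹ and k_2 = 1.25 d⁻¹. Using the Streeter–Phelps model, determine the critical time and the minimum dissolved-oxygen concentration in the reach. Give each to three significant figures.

t_c ≈ 1.20 d; minimum DO ≈ 4.37 mg/L

Mixed DO = (5.10×7.65 + 1.09×1.11)/(5.10+1.09) = 40.22/6.190 = 6.498 mg/L.
Mixed L₀ = (5.10×3.74 + 1.09×121)/(6.190) = 151.0/6.190 = 24.39 mg/L.
Initial deficit D₀ = C_s − DO₀ = 8.42 − 6.498 = 1.922 mg/L.
t_c = (1/0.9530) ln[(1.25/0.297)(1 − 1.922×0.9530/(0.297×24.39))] = 1.049 × ln(3.145) = 1.202 d.
D_c = (0.297/1.25) × 24.39 × e^(−0.297×1.202) = 0.2376 × 24.39 × 0.6997 = 4.055 mg/L.
Minimum DO = 8.42 − 4.055 = 4.365 mg/L.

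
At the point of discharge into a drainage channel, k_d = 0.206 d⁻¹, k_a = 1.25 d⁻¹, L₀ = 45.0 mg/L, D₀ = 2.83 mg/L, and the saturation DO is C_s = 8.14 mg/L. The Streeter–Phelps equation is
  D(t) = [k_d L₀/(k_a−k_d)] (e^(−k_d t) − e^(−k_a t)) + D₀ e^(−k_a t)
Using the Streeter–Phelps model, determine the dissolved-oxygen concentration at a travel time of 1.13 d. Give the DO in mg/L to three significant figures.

k_d L₀/(k_a−k_d) = 0.206×45.0/(1.25−0.206) = 9.270/1.044 = 8.879 mg/L.
e^(−k_d t) = e^(−0.206×1.130) = 0.7923; e^(−k_a t) = e^(−1.25×1.130) = 0.2435.
D = 8.879 × (0.7923 − 0.2435) + 2.83 × 0.2435 = 4.873 + 0.6892 = 5.562 mg/L.
DO = C_s − D = 8.14 − 5.562 = 2.578 mg/L.

DO ≈ 2.58 mg/L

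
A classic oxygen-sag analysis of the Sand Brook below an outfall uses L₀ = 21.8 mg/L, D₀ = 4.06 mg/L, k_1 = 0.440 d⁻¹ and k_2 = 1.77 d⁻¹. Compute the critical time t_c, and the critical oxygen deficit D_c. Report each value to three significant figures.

With k_2/k_1 = 4.023 and 1 − D₀(k_2−k_1)/(k_1 L₀) = 0.4371,
t_c = ln(4.023 × 0.4371) / (1.77 − 0.440) = ln(1.758) / 1.330 = 0.5643/1.330 = 0.4243 d.
D_c = (k_1/k_2) L₀ e^(−k_1 t_c) = (0.440/1.77) × 21.8 × e^(−0.440×0.4243) = 0.2486 × 21.8 × 0.8297 = 4.496 mg/L.

t_c ≈ 0.424 d; D_c ≈ 4.50 mg/L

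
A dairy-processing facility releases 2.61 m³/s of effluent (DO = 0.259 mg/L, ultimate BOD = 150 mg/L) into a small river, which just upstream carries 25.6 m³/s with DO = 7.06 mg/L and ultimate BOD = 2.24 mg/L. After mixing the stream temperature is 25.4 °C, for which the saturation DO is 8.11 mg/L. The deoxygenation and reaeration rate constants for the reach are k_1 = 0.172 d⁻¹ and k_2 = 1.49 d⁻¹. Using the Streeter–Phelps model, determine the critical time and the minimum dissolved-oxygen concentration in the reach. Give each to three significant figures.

Mixed DO = (25.6×7.06 + 2.61×0.259)/(25.6+2.61) = 181.4/28.21 = 6.431 mg/L.
Mixed L₀ = (25.6×2.24 + 2.61×150)/(28.21) = 448.8/28.21 = 15.91 mg/L.
Initial deficit D₀ = C_s − DO₀ = 8.11 − 6.431 = 1.679 mg/L.
t_c = (1/1.318) ln[(1.49/0.172)(1 − 1.679×1.318/(0.172×15.91))] = 0.7587 × ln(1.657) = 0.3831 d.
D_c = (0.172/1.49) × 15.91 × e^(−0.172×0.3831) = 0.1154 × 15.91 × 0.9362 = 1.720 mg/L.
Minimum DO = 8.11 − 1.720 = 6.390 mg/L.

t_c ≈ 0.383 d; minimum DO ≈ 6.39 mg/L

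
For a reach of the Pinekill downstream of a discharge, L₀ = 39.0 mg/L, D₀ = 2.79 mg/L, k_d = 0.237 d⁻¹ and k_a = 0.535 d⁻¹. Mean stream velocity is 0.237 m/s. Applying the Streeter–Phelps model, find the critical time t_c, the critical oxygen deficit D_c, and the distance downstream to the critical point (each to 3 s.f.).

t_c ≈ 2.42 d; D_c ≈ 9.75 mg/L; x_c ≈ 49.5 km

At the critical point dD/dt = 0, so k_d L₀ e^(−k_d t) = k_a D. Substituting D(t) from the Streeter–Phelps equation and solving for t gives
t_c = ln[(k_a/k_d)(1 − D₀(k_a−k_d)/(k_d L₀))] / (k_a−k_d).
Here k_a−k_d = 0.2980 d⁻¹ and 1 − D₀(k_a−k_d)/(k_d L₀) = 1 − 2.79×0.2980/(0.237×39.0) = 0.9100, so
t_c = ln(2.257 × 0.9100) / 0.2980 = 0.7199 / 0.2980 = 2.416 d.
L(t_c) = L₀ e^(−k_d t_c) = 39.0 × 0.5641 = 22.00 mg/L, and at the critical point k_a D_c = k_d L, so D_c = (0.237/0.535) × 22.00 = 9.745 mg/L.
x_c = v t_c = 0.237 m/s × 2.416 d × 86400 s/d = 49470 m ≈ 49.5 km.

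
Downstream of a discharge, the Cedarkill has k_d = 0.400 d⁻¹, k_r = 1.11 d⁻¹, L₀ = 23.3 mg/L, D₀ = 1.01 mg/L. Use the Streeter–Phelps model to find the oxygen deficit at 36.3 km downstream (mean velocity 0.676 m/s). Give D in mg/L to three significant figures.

Travel time t = x/v = 36.3 km / (0.676 m/s) = 36300 m / 0.676 m/s = 53700 s = 0.6215 d.
k_d L₀/(k_r−k_d) = 0.400×23.3/(1.11−0.400) = 9.320/0.7100 = 13.13 mg/L.
e^(−k_d t) = e^(−0.400×0.6215) = 0.7799; e^(−k_r t) = e^(−1.11×0.6215) = 0.5016.
D = 13.13 × (0.7799 − 0.5016) + 1.01 × 0.5016 = 3.653 + 0.5067 = 4.159 mg/L.

D ≈ 4.16 mg/L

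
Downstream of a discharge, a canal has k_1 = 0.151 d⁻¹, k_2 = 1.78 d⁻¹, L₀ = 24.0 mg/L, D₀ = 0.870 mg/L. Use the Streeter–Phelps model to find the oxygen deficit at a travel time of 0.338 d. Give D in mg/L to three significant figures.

k_1 L₀/(k_2−k_1) = 0.151×24.0/(1.78−0.151) = 3.624/1.629 = 2.225 mg/L.
e^(−k_1 t) = e^(−0.151×0.3380) = 0.9502; e^(−k_2 t) = e^(−1.78×0.3380) = 0.5479.
D = 2.225 × (0.9502 − 0.5479) + 0.870 × 0.5479 = 0.8951 + 0.4767 = 1.372 mg/L.

D ≈ 1.37 mg/L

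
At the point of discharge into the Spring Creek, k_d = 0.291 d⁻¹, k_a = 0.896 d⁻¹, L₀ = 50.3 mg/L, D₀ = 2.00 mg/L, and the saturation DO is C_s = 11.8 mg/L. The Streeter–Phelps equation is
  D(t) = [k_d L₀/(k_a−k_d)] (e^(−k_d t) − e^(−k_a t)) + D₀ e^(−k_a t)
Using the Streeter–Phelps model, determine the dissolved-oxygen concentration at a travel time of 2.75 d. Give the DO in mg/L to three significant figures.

DO ≈ 2.82 mg/L

k_d L₀/(k_a−k_d) = 0.291×50.3/(0.896−0.291) = 14.64/0.6050 = 24.19 mg/L.
e^(−k_d t) = e^(−0.291×2.750) = 0.4492; e^(−k_a t) = e^(−0.896×2.750) = 0.08509.
D = 24.19 × (0.4492 − 0.08509) + 2.00 × 0.08509 = 8.810 + 0.1702 = 8.980 mg/L.
DO = C_s − D = 11.8 − 8.980 = 2.820 mg/L.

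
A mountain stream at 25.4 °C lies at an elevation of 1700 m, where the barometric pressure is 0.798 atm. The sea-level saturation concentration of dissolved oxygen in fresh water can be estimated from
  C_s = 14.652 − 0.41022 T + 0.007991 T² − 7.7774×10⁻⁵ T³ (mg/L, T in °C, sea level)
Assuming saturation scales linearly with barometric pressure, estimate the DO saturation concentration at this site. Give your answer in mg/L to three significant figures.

C_s ≈ 6.47 mg/L

At sea level: C_s = 14.652 − 0.41022×25.4 + 0.007991×25.4² − 7.7774×10⁻⁵×25.4³ = 8.113 mg/L.
Pressure correction: C_s' = 8.113 × 0.798 = 6.474 mg/L.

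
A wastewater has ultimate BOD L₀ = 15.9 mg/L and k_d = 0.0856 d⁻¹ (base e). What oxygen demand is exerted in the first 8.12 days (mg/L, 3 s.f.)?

y ≈ 7.97 mg/L

y_t = L₀(1 − e^(−k_d t)) = 15.9 × (1 − e^(−0.0856×8.12))
= 15.9 × (1 − 0.4990) = 15.9 × 0.5010 = 7.965 mg/L.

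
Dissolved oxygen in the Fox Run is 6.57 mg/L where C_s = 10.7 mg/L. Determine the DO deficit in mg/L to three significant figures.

D = C_s − C = 10.7 − 6.57 = 4.13 mg/L.

D ≈ 4.13 mg/L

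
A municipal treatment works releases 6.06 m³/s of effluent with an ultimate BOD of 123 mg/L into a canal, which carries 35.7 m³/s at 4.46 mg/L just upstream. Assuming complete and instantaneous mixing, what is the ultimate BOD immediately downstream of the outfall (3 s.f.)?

21.7 mg/L

Flow-weighted mixing: C = (Q_r C_r + Q_w C_w)/(Q_r + Q_w)
= (35.7×4.46 + 6.06×123)/(35.7 + 6.06) = 904.6/41.76 = 21.66 mg/L.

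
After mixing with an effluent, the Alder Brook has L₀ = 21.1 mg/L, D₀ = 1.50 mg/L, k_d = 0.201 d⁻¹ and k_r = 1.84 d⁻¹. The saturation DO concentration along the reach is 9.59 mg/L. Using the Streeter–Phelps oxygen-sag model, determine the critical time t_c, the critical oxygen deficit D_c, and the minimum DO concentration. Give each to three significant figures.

With k_r/k_d = 9.154 and 1 − D₀(k_r−k_d)/(k_d L₀) = 0.4203,
t_c = ln(9.154 × 0.4203) / (1.84 − 0.201) = ln(3.848) / 1.639 = 1.347/1.639 = 0.8221 d.
D_c = (k_d/k_r) L₀ e^(−k_d t_c) = (0.201/1.84) × 21.1 × e^(−0.201×0.8221) = 0.1092 × 21.1 × 0.8477 = 1.954 mg/L.
Minimum DO = C_s − D_c = 9.59 − 1.954 = 7.636 mg/L.

t_c ≈ 0.822 d; D_c ≈ 1.95 mg/L; min DO ≈ 7.64 mg/L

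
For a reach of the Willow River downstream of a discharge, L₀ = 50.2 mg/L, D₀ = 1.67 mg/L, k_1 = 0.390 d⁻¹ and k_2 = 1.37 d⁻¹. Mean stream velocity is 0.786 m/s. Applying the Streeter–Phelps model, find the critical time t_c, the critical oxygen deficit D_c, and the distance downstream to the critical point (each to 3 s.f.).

t_c = [1/(k_2−k_1)] ln[(k_2/k_1)(1 − D₀(k_2−k_1)/(k_1 L₀))]
= [1/(1.37−0.390)] ln[(1.37/0.390)(1 − 1.67×0.9800/(0.390×50.2))]
= (1/0.9800) ln[3.513 × 0.9164] = 1.020 × ln(3.219) = 1.020 × 1.169 = 1.193 d.
D_c = (k_1/k_2) L₀ e^(−k_1 t_c) = (0.390/1.37) × 50.2 × e^(−0.390×1.193) = 0.2847 × 50.2 × 0.6280 = 8.974 mg/L.
x_c = v t_c = 0.786 m/s × 1.193 d × 86400 s/d = 81020 m ≈ 81.0 km.

t_c ≈ 1.19 d; D_c ≈ 8.97 mg/L; x_c ≈ 81.0 km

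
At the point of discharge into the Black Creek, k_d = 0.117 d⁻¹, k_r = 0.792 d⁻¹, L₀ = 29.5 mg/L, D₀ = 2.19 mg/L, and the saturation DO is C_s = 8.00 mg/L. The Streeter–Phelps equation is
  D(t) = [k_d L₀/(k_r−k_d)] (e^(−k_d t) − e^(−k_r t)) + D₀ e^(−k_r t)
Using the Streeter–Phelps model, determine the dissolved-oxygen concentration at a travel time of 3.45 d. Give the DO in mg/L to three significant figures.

k_d L₀/(k_r−k_d) = 0.117×29.5/(0.792−0.117) = 3.452/0.6750 = 5.113 mg/L.
e^(−k_d t) = e^(−0.117×3.450) = 0.6679; e^(−k_r t) = e^(−0.792×3.450) = 0.06506.
D = 5.113 × (0.6679 − 0.06506) + 2.19 × 0.06506 = 3.082 + 0.1425 = 3.225 mg/L.
DO = C_s − D = 8.00 − 3.225 = 4.775 mg/L.

DO ≈ 4.78 mg/L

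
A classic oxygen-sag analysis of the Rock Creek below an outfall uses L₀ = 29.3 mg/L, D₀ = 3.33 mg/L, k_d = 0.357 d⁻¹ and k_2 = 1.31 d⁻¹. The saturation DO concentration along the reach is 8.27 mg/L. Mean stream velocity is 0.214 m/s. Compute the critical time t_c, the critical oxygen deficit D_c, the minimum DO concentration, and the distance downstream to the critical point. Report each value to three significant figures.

t_c = [1/(k_2−k_d)] ln[(k_2/k_d)(1 − D₀(k_2−k_d)/(k_d L₀))]
= [1/(1.31−0.357)] ln[(1.31/0.357)(1 − 3.33×0.9530/(0.357×29.3))]
= (1/0.9530) ln[3.669 × 0.6966] = 1.049 × ln(2.556) = 1.049 × 0.9385 = 0.9848 d.
L(t_c) = L₀ e^(−k_d t_c) = 29.3 × 0.7036 = 20.61 mg/L, and at the critical point k_2 D_c = k_d L, so D_c = (0.357/1.31) × 20.61 = 5.618 mg/L.
Minimum DO = C_s − D_c = 8.27 − 5.618 = 2.652 mg/L.
x_c = v t_c = 0.214 m/s × 0.9848 d × 86400 s/d = 18210 m ≈ 18.2 km.

t_c ≈ 0.985 d; D_c ≈ 5.62 mg/L; min DO ≈ 2.65 mg/L; x_c ≈ 18.2 km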